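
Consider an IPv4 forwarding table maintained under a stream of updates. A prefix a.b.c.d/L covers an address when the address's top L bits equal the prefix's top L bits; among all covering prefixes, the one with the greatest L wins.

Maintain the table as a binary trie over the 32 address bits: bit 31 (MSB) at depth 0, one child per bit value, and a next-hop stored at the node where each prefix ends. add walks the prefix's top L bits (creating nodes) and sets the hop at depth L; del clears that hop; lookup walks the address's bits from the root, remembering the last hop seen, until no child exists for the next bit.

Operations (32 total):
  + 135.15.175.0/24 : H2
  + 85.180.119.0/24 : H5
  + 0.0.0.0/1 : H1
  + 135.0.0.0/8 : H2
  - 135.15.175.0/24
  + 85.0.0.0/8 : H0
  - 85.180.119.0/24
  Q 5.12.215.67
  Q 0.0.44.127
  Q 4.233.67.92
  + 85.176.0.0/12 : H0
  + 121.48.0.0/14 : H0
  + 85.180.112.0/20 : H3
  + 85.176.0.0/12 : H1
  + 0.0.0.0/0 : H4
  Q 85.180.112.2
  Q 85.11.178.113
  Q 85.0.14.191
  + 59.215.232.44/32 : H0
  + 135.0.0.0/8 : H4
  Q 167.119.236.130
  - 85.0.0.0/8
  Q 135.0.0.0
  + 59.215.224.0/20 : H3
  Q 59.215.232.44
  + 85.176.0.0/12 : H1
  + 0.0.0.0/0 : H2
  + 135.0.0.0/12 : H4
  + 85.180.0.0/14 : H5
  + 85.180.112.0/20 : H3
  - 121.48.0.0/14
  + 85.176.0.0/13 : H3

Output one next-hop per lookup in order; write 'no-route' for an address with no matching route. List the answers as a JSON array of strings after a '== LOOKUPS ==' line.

Apply in order:
  add 135.15.175.0/24 -> H2 at depth 24
  add 85.180.119.0/24 -> H5 at depth 24
  add 0.0.0.0/1 -> H1 at depth 1
  add 135.0.0.0/8 -> H2 at depth 8
  - 135.15.175.0/24 clear@24
  add 85.0.0.0/8 -> H0 at depth 8
  - 85.180.119.0/24 clear@24
  Q 5.12.215.67: descend 0 ; hops seen [H1] ; pick H1
  Q 0.0.44.127: descend 0 ; hops seen [H1] ; pick H1
  Q 4.233.67.92: descend 0 ; hops seen [H1] ; pick H1
  add 85.176.0.0/12 -> H0 at depth 12
  add 121.48.0.0/14 -> H0 at depth 14
  add 85.180.112.0/20 -> H3 at depth 20
  add 85.176.0.0/12 -> H1 at depth 12
  add 0.0.0.0/0 -> H4 at depth 0
  Q 85.180.112.2: descend 010101011011010001110 ; hops seen [H4,H1,H0,H1,H3] ; pick H3
  Q 85.11.178.113: descend 01010101 ; hops seen [H4,H1,H0] ; pick H0
  Q 85.0.14.191: descend 01010101 ; hops seen [H4,H1,H0] ; pick H0
  add 59.215.232.44/32 -> H0 at depth 32
  add 135.0.0.0/8 -> H4 at depth 8
  Q 167.119.236.130: descend 10 ; hops seen [H4] ; pick H4
  - 85.0.0.0/8 clear@8
  Q 135.0.0.0: descend 100001110000 ; hops seen [H4,H4] ; pick H4
  add 59.215.224.0/20 -> H3 at depth 20
  Q 59.215.232.44: descend 00111011110101111110100000101100 ; hops seen [H4,H1,H3,H0] ; pick H0
  add 85.176.0.0/12 -> H1 at depth 12
  add 0.0.0.0/0 -> H2 at depth 0
  add 135.0.0.0/12 -> H4 at depth 12
  add 85.180.0.0/14 -> H5 at depth 14
  add 85.180.112.0/20 -> H3 at depth 20
  - 121.48.0.0/14 clear@14
  add 85.176.0.0/13 -> H3 at depth 13

== LOOKUPS ==
["H1","H1","H1","H3","H0","H0","H4","H4","H0"]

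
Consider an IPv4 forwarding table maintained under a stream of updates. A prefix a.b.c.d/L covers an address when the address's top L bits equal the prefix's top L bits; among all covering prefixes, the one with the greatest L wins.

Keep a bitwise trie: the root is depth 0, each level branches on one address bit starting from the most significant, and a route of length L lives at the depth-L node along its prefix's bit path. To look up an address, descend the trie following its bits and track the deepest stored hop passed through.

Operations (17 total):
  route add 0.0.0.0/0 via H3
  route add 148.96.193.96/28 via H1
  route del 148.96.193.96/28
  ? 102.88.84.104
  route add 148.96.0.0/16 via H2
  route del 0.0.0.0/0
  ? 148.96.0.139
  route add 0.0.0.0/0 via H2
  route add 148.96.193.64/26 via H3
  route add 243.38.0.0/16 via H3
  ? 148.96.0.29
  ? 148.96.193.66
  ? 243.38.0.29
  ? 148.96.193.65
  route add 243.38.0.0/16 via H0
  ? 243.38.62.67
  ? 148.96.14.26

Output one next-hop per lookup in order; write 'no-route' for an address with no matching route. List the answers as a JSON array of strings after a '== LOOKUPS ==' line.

Apply in order:
  add 0.0.0.0/0 -> H3 at depth 0
  add 148.96.193.96/28 -> H1 at depth 28
  del 148.96.193.96/28 (clear depth 28)
  Q 102.88.84.104: descend ε ; hops seen [H3] ; pick H3
  add 148.96.0.0/16 -> H2 at depth 16
  del 0.0.0.0/0 (clear depth 0)
  Q 148.96.0.139: descend 1001010001100000 ; hops seen [H2] ; pick H2
  add 0.0.0.0/0 -> H2 at depth 0
  add 148.96.193.64/26 -> H3 at depth 26
  add 243.38.0.0/16 -> H3 at depth 16
  Q 148.96.0.29: descend 1001010001100000 ; hops seen [H2,H2] ; pick H2
  Q 148.96.193.66: descend 10010100011000001100000101 ; hops seen [H2,H2,H3] ; pick H3
  Q 243.38.0.29: descend 1111001100100110 ; hops seen [H2,H3] ; pick H3
  Q 148.96.193.65: descend 10010100011000001100000101 ; hops seen [H2,H2,H3] ; pick H3
  add 243.38.0.0/16 -> H0 at depth 16
  Q 243.38.62.67: descend 1111001100100110 ; hops seen [H2,H0] ; pick H0
  Q 148.96.14.26: descend 1001010001100000 ; hops seen [H2,H2] ; pick H2

== LOOKUPS ==
["H3","H2","H2","H3","H3","H3","H0","H2"]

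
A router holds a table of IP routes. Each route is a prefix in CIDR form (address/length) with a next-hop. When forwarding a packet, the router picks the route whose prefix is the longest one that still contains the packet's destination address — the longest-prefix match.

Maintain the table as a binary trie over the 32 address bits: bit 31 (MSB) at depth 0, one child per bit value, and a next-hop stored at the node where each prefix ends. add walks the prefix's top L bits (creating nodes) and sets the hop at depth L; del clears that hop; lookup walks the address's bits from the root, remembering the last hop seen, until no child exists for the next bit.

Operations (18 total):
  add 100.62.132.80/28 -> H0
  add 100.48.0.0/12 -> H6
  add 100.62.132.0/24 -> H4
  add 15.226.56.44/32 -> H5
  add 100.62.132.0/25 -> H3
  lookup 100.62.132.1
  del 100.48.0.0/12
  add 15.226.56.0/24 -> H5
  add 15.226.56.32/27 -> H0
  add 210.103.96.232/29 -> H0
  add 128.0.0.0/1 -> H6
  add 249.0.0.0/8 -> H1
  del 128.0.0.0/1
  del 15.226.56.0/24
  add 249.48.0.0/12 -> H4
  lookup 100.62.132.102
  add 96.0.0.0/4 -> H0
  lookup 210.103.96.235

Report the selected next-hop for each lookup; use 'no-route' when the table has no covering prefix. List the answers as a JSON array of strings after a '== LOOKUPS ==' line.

Apply in order:
  add 100.62.132.80/28 -> H0 at depth 28
  add 100.48.0.0/12 -> H6 at depth 12
  add 100.62.132.0/24 -> H4 at depth 24
  add 15.226.56.44/32 -> H5 at depth 32
  add 100.62.132.0/25 -> H3 at depth 25
  lookup 100.62.132.1: bits 0110010000111110100001000 walk d0:-→d1:-→d2:-→d3:-→d4:-→d5:-→d6:-→d7:-→d8:-→d9:-→d10:-→d11:-→d12:H6→d13:-→d14:-→d15:-→d16:-→d17:-→d18:-→d19:-→d20:-→d21:-→d22:-→d23:-→d24:H4→d25:H3 -> H3
  del 100.48.0.0/12 (clear depth 12)
  add 15.226.56.0/24 -> H5 at depth 24
  add 15.226.56.32/27 -> H0 at depth 27
  add 210.103.96.232/29 -> H0 at depth 29
  add 128.0.0.0/1 -> H6 at depth 1
  add 249.0.0.0/8 -> H1 at depth 8
  del 128.0.0.0/1 (clear depth 1)
  del 15.226.56.0/24 (clear depth 24)
  add 249.48.0.0/12 -> H4 at depth 12
  lookup 100.62.132.102: bits 01100100001111101000010001 walk d0:-→d1:-→d2:-→d3:-→d4:-→d5:-→d6:-→d7:-→d8:-→d9:-→d10:-→d11:-→d12:-→d13:-→d14:-→d15:-→d16:-→d17:-→d18:-→d19:-→d20:-→d21:-→d22:-→d23:-→d24:H4→d25:H3→d26:- -> H3
  add 96.0.0.0/4 -> H0 at depth 4
  lookup 210.103.96.235: bits 11010010011001110110000011101 walk d0:-→d1:-→d2:-→d3:-→d4:-→d5:-→d6:-→d7:-→d8:-→d9:-→d10:-→d11:-→d12:-→d13:-→d14:-→d15:-→d16:-→d17:-→d18:-→d19:-→d20:-→d21:-→d22:-→d23:-→d24:-→d25:-→d26:-→d27:-→d28:-→d29:H0 -> H0

== LOOKUPS ==
["H3","H3","H0"]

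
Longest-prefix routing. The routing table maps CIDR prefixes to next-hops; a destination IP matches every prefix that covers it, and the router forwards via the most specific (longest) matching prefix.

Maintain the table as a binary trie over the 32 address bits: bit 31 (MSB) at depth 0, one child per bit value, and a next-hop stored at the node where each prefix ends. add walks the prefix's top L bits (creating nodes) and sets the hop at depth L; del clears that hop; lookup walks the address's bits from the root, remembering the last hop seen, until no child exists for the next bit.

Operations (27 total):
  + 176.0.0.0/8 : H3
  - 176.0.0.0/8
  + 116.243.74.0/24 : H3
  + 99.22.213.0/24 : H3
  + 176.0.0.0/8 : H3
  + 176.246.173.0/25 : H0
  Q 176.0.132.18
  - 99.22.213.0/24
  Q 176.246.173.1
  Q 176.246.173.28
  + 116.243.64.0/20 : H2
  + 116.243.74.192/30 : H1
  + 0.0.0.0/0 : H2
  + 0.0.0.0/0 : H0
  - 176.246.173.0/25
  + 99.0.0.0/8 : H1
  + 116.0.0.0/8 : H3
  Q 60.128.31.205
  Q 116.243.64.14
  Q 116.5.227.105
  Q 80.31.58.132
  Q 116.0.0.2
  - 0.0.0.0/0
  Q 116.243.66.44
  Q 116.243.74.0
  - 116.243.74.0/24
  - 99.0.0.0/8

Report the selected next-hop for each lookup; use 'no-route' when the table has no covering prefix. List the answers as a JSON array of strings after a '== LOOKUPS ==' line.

Apply in order:
  add 176.0.0.0/8 -> H3 at depth 8
  - 176.0.0.0/8 clear@8
  add 116.243.74.0/24 -> H3 at depth 24
  add 99.22.213.0/24 -> H3 at depth 24
  add 176.0.0.0/8 -> H3 at depth 8
  add 176.246.173.0/25 -> H0 at depth 25
  ? 176.0.132.18  path d0:-→d1:-→d2:-→d3:-→d4:-→d5:-→d6:-→d7:-→d8:H3  best=H3
  - 99.22.213.0/24 clear@24
  ? 176.246.173.1  path d0:-→d1:-→d2:-→d3:-→d4:-→d5:-→d6:-→d7:-→d8:H3→d9:-→d10:-→d11:-→d12:-→d13:-→d14:-→d15:-→d16:-→d17:-→d18:-→d19:-→d20:-→d21:-→d22:-→d23:-→d24:-→d25:H0  best=H0
  ? 176.246.173.28  path d0:-→d1:-→d2:-→d3:-→d4:-→d5:-→d6:-→d7:-→d8:H3→d9:-→d10:-→d11:-→d12:-→d13:-→d14:-→d15:-→d16:-→d17:-→d18:-→d19:-→d20:-→d21:-→d22:-→d23:-→d24:-→d25:H0  best=H0
  add 116.243.64.0/20 -> H2 at depth 20
  add 116.243.74.192/30 -> H1 at depth 30
  add 0.0.0.0/0 -> H2 at depth 0
  add 0.0.0.0/0 -> H0 at depth 0
  - 176.246.173.0/25 clear@25
  add 99.0.0.0/8 -> H1 at depth 8
  add 116.0.0.0/8 -> H3 at depth 8
  ? 60.128.31.205  path d0:H0→d1:-  best=H0
  ? 116.243.64.14  path d0:H0→d1:-→d2:-→d3:-→d4:-→d5:-→d6:-→d7:-→d8:H3→d9:-→d10:-→d11:-→d12:-→d13:-→d14:-→d15:-→d16:-→d17:-→d18:-→d19:-→d20:H2  best=H2
  ? 116.5.227.105  path d0:H0→d1:-→d2:-→d3:-→d4:-→d5:-→d6:-→d7:-→d8:H3  best=H3
  ? 80.31.58.132  path d0:H0→d1:-→d2:-  best=H0
  ? 116.0.0.2  path d0:H0→d1:-→d2:-→d3:-→d4:-→d5:-→d6:-→d7:-→d8:H3  best=H3
  - 0.0.0.0/0 clear@0
  ? 116.243.66.44  path d0:-→d1:-→d2:-→d3:-→d4:-→d5:-→d6:-→d7:-→d8:H3→d9:-→d10:-→d11:-→d12:-→d13:-→d14:-→d15:-→d16:-→d17:-→d18:-→d19:-→d20:H2  best=H2
  ? 116.243.74.0  path d0:-→d1:-→d2:-→d3:-→d4:-→d5:-→d6:-→d7:-→d8:H3→d9:-→d10:-→d11:-→d12:-→d13:-→d14:-→d15:-→d16:-→d17:-→d18:-→d19:-→d20:H2→d21:-→d22:-→d23:-→d24:H3  best=H3
  - 116.243.74.0/24 clear@24
  - 99.0.0.0/8 clear@8

== LOOKUPS ==
["H3","H0","H0","H0","H2","H3","H0","H3","H2","H3"]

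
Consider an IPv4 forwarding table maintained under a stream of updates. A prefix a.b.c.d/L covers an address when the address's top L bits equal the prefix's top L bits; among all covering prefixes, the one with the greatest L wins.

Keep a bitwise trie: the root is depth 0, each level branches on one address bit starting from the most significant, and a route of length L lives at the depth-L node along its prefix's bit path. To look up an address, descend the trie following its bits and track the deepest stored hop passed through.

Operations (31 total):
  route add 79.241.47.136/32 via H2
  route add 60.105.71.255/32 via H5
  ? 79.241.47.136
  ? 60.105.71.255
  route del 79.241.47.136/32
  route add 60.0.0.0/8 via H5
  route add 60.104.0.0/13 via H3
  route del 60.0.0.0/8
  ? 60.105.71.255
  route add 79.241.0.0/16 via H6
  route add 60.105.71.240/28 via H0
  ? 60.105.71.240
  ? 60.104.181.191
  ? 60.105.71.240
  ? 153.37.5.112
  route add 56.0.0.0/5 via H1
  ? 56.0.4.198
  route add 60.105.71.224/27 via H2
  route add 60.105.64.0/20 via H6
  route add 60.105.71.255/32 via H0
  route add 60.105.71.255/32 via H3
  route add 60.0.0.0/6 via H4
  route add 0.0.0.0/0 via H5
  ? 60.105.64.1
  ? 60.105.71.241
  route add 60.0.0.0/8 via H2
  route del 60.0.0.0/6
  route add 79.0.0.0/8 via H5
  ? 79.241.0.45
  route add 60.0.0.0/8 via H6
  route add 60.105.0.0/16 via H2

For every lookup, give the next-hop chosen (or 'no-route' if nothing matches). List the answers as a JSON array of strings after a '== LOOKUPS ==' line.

Trace:
  add 79.241.47.136/32 -> H2 at depth 32
  add 60.105.71.255/32 -> H5 at depth 32
  lookup 79.241.47.136: bits 01001111111100010010111110001000 walk d0:-→d1:-→d2:-→d3:-→d4:-→d5:-→d6:-→d7:-→d8:-→d9:-→d10:-→d11:-→d12:-→d13:-→d14:-→d15:-→d16:-→d17:-→d18:-→d19:-→d20:-→d21:-→d22:-→d23:-→d24:-→d25:-→d26:-→d27:-→d28:-→d29:-→d30:-→d31:-→d32:H2 -> H2
  lookup 60.105.71.255: bits 00111100011010010100011111111111 walk d0:-→d1:-→d2:-→d3:-→d4:-→d5:-→d6:-→d7:-→d8:-→d9:-→d10:-→d11:-→d12:-→d13:-→d14:-→d15:-→d16:-→d17:-→d18:-→d19:-→d20:-→d21:-→d22:-→d23:-→d24:-→d25:-→d26:-→d27:-→d28:-→d29:-→d30:-→d31:-→d32:H5 -> H5
  - 79.241.47.136/32 clear@32
  add 60.0.0.0/8 -> H5 at depth 8
  add 60.104.0.0/13 -> H3 at depth 13
  - 60.0.0.0/8 clear@8
  lookup 60.105.71.255: bits 00111100011010010100011111111111 walk d0:-→d1:-→d2:-→d3:-→d4:-→d5:-→d6:-→d7:-→d8:-→d9:-→d10:-→d11:-→d12:-→d13:H3→d14:-→d15:-→d16:-→d17:-→d18:-→d19:-→d20:-→d21:-→d22:-→d23:-→d24:-→d25:-→d26:-→d27:-→d28:-→d29:-→d30:-→d31:-→d32:H5 -> H5
  add 79.241.0.0/16 -> H6 at depth 16
  add 60.105.71.240/28 -> H0 at depth 28
  lookup 60.105.71.240: bits 0011110001101001010001111111 walk d0:-→d1:-→d2:-→d3:-→d4:-→d5:-→d6:-→d7:-→d8:-→d9:-→d10:-→d11:-→d12:-→d13:H3→d14:-→d15:-→d16:-→d17:-→d18:-→d19:-→d20:-→d21:-→d22:-→d23:-→d24:-→d25:-→d26:-→d27:-→d28:H0 -> H0
  lookup 60.104.181.191: bits 001111000110100 walk d0:-→d1:-→d2:-→d3:-→d4:-→d5:-→d6:-→d7:-→d8:-→d9:-→d10:-→d11:-→d12:-→d13:H3→d14:-→d15:- -> H3
  lookup 60.105.71.240: bits 0011110001101001010001111111 walk d0:-→d1:-→d2:-→d3:-→d4:-→d5:-→d6:-→d7:-→d8:-→d9:-→d10:-→d11:-→d12:-→d13:H3→d14:-→d15:-→d16:-→d17:-→d18:-→d19:-→d20:-→d21:-→d22:-→d23:-→d24:-→d25:-→d26:-→d27:-→d28:H0 -> H0
  lookup 153.37.5.112: bits ε walk d0:- -> no-route
  add 56.0.0.0/5 -> H1 at depth 5
  lookup 56.0.4.198: bits 00111 walk d0:-→d1:-→d2:-→d3:-→d4:-→d5:H1 -> H1
  add 60.105.71.224/27 -> H2 at depth 27
  add 60.105.64.0/20 -> H6 at depth 20
  add 60.105.71.255/32 -> H0 at depth 32
  add 60.105.71.255/32 -> H3 at depth 32
  add 60.0.0.0/6 -> H4 at depth 6
  add 0.0.0.0/0 -> H5 at depth 0
  lookup 60.105.64.1: bits 001111000110100101000 walk d0:H5→d1:-→d2:-→d3:-→d4:-→d5:H1→d6:H4→d7:-→d8:-→d9:-→d10:-→d11:-→d12:-→d13:H3→d14:-→d15:-→d16:-→d17:-→d18:-→d19:-→d20:H6→d21:- -> H6
  lookup 60.105.71.241: bits 0011110001101001010001111111 walk d0:H5→d1:-→d2:-→d3:-→d4:-→d5:H1→d6:H4→d7:-→d8:-→d9:-→d10:-→d11:-→d12:-→d13:H3→d14:-→d15:-→d16:-→d17:-→d18:-→d19:-→d20:H6→d21:-→d22:-→d23:-→d24:-→d25:-→d26:-→d27:H2→d28:H0 -> H0
  add 60.0.0.0/8 -> H2 at depth 8
  - 60.0.0.0/6 clear@6
  add 79.0.0.0/8 -> H5 at depth 8
  lookup 79.241.0.45: bits 010011111111000100 walk d0:H5→d1:-→d2:-→d3:-→d4:-→d5:-→d6:-→d7:-→d8:H5→d9:-→d10:-→d11:-→d12:-→d13:-→d14:-→d15:-→d16:H6→d17:-→d18:- -> H6
  add 60.0.0.0/8 -> H6 at depth 8
  add 60.105.0.0/16 -> H2 at depth 16

== LOOKUPS ==
["H2","H5","H5","H0","H3","H0","no-route","H1","H6","H0","H6"]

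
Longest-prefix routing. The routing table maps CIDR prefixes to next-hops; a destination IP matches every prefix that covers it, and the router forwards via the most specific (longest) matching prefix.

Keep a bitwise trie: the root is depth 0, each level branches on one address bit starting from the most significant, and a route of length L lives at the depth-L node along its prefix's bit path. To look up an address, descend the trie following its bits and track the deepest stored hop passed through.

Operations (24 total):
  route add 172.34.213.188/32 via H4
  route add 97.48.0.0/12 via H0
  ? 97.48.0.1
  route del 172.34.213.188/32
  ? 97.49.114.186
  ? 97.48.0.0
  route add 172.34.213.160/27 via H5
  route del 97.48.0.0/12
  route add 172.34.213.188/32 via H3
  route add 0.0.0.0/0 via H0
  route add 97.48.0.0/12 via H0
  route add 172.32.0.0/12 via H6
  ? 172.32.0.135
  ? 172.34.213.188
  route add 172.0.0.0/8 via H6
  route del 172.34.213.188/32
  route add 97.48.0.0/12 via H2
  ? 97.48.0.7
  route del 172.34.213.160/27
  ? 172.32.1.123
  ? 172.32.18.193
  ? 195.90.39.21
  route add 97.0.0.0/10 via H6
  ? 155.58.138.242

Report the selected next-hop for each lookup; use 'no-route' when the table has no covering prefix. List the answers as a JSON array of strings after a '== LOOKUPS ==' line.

Trace:
  + 172.34.213.188/32 (H4) depth=32
  + 97.48.0.0/12 (H0) depth=12
  Q 97.48.0.1: descend 011000010011 ; hops seen [H0] ; pick H0
  - 172.34.213.188/32 clear@32
  Q 97.49.114.186: descend 011000010011 ; hops seen [H0] ; pick H0
  Q 97.48.0.0: descend 011000010011 ; hops seen [H0] ; pick H0
  + 172.34.213.160/27 (H5) depth=27
  - 97.48.0.0/12 clear@12
  + 172.34.213.188/32 (H3) depth=32
  + 0.0.0.0/0 (H0) depth=0
  + 97.48.0.0/12 (H0) depth=12
  + 172.32.0.0/12 (H6) depth=12
  Q 172.32.0.135: descend 10101100001000 ; hops seen [H0,H6] ; pick H6
  Q 172.34.213.188: descend 10101100001000101101010110111100 ; hops seen [H0,H6,H5,H3] ; pick H3
  + 172.0.0.0/8 (H6) depth=8
  - 172.34.213.188/32 clear@32
  + 97.48.0.0/12 (H2) depth=12
  Q 97.48.0.7: descend 011000010011 ; hops seen [H0,H2] ; pick H2
  - 172.34.213.160/27 clear@27
  Q 172.32.1.123: descend 10101100001000 ; hops seen [H0,H6,H6] ; pick H6
  Q 172.32.18.193: descend 10101100001000 ; hops seen [H0,H6,H6] ; pick H6
  Q 195.90.39.21: descend 1 ; hops seen [H0] ; pick H0
  + 97.0.0.0/10 (H6) depth=10
  Q 155.58.138.242: descend 10 ; hops seen [H0] ; pick H0

== LOOKUPS ==
["H0","H0","H0","H6","H3","H2","H6","H6","H0","H0"]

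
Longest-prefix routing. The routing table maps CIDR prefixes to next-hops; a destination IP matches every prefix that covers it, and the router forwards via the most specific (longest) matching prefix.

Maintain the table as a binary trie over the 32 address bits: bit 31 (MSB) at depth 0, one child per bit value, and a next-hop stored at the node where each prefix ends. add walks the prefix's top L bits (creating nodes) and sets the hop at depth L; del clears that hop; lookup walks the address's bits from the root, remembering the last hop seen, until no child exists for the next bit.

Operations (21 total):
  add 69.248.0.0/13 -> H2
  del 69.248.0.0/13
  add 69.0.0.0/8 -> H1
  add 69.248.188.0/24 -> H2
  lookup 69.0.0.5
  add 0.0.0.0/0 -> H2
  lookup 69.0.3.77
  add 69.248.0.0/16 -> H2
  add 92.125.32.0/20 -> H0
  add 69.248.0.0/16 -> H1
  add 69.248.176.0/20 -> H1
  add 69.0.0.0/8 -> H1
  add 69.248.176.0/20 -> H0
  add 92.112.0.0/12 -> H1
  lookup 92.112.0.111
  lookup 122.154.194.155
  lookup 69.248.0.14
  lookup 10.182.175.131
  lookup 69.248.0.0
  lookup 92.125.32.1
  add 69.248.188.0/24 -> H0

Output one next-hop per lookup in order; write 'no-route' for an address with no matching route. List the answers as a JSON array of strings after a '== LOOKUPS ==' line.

Process each operation:
  add 69.248.0.0/13 -> H2 at depth 13
  - 69.248.0.0/13 clear@13
  add 69.0.0.0/8 -> H1 at depth 8
  add 69.248.188.0/24 -> H2 at depth 24
  ? 69.0.0.5  path d0:-→d1:-→d2:-→d3:-→d4:-→d5:-→d6:-→d7:-→d8:H1  best=H1
  add 0.0.0.0/0 -> H2 at depth 0
  ? 69.0.3.77  path d0:H2→d1:-→d2:-→d3:-→d4:-→d5:-→d6:-→d7:-→d8:H1  best=H1
  add 69.248.0.0/16 -> H2 at depth 16
  add 92.125.32.0/20 -> H0 at depth 20
  add 69.248.0.0/16 -> H1 at depth 16
  add 69.248.176.0/20 -> H1 at depth 20
  add 69.0.0.0/8 -> H1 at depth 8
  add 69.248.176.0/20 -> H0 at depth 20
  add 92.112.0.0/12 -> H1 at depth 12
  ? 92.112.0.111  path d0:H2→d1:-→d2:-→d3:-→d4:-→d5:-→d6:-→d7:-→d8:-→d9:-→d10:-→d11:-→d12:H1  best=H1
  ? 122.154.194.155  path d0:H2→d1:-→d2:-  best=H2
  ? 69.248.0.14  path d0:H2→d1:-→d2:-→d3:-→d4:-→d5:-→d6:-→d7:-→d8:H1→d9:-→d10:-→d11:-→d12:-→d13:-→d14:-→d15:-→d16:H1  best=H1
  ? 10.182.175.131  path d0:H2→d1:-  best=H2
  ? 69.248.0.0  path d0:H2→d1:-→d2:-→d3:-→d4:-→d5:-→d6:-→d7:-→d8:H1→d9:-→d10:-→d11:-→d12:-→d13:-→d14:-→d15:-→d16:H1  best=H1
  ? 92.125.32.1  path d0:H2→d1:-→d2:-→d3:-→d4:-→d5:-→d6:-→d7:-→d8:-→d9:-→d10:-→d11:-→d12:H1→d13:-→d14:-→d15:-→d16:-→d17:-→d18:-→d19:-→d20:H0  best=H0
  add 69.248.188.0/24 -> H0 at depth 24

== LOOKUPS ==
["H1","H1","H1","H2","H1","H2","H1","H0"]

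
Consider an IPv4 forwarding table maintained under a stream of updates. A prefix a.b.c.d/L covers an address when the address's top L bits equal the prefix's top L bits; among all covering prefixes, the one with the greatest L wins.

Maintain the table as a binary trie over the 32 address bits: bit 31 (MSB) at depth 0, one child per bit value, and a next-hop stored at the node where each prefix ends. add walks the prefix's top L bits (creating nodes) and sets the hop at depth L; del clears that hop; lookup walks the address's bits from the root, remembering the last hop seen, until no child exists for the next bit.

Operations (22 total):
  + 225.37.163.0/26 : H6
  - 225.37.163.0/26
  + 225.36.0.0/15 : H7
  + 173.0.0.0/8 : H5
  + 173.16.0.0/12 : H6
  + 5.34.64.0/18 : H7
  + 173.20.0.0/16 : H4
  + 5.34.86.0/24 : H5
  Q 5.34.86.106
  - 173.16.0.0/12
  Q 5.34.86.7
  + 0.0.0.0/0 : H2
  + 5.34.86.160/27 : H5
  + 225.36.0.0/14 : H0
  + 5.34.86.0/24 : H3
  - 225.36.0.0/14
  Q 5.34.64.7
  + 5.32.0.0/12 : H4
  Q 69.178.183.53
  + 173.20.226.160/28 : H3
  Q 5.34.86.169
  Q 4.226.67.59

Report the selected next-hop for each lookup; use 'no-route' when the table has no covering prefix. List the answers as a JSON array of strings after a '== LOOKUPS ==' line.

Process each operation:
  add 225.37.163.0/26 -> H6 at depth 26
  del 225.37.163.0/26 (clear depth 26)
  add 225.36.0.0/15 -> H7 at depth 15
  add 173.0.0.0/8 -> H5 at depth 8
  add 173.16.0.0/12 -> H6 at depth 12
  add 5.34.64.0/18 -> H7 at depth 18
  add 173.20.0.0/16 -> H4 at depth 16
  add 5.34.86.0/24 -> H5 at depth 24
  ? 5.34.86.106  path d0:-→d1:-→d2:-→d3:-→d4:-→d5:-→d6:-→d7:-→d8:-→d9:-→d10:-→d11:-→d12:-→d13:-→d14:-→d15:-→d16:-→d17:-→d18:H7→d19:-→d20:-→d21:-→d22:-→d23:-→d24:H5  best=H5
  del 173.16.0.0/12 (clear depth 12)
  ? 5.34.86.7  path d0:-→d1:-→d2:-→d3:-→d4:-→d5:-→d6:-→d7:-→d8:-→d9:-→d10:-→d11:-→d12:-→d13:-→d14:-→d15:-→d16:-→d17:-→d18:H7→d19:-→d20:-→d21:-→d22:-→d23:-→d24:H5  best=H5
  add 0.0.0.0/0 -> H2 at depth 0
  add 5.34.86.160/27 -> H5 at depth 27
  add 225.36.0.0/14 -> H0 at depth 14
  add 5.34.86.0/24 -> H3 at depth 24
  del 225.36.0.0/14 (clear depth 14)
  ? 5.34.64.7  path d0:H2→d1:-→d2:-→d3:-→d4:-→d5:-→d6:-→d7:-→d8:-→d9:-→d10:-→d11:-→d12:-→d13:-→d14:-→d15:-→d16:-→d17:-→d18:H7→d19:-  best=H7
  add 5.32.0.0/12 -> H4 at depth 12
  ? 69.178.183.53  path d0:H2→d1:-  best=H2
  add 173.20.226.160/28 -> H3 at depth 28
  ? 5.34.86.169  path d0:H2→d1:-→d2:-→d3:-→d4:-→d5:-→d6:-→d7:-→d8:-→d9:-→d10:-→d11:-→d12:H4→d13:-→d14:-→d15:-→d16:-→d17:-→d18:H7→d19:-→d20:-→d21:-→d22:-→d23:-→d24:H3→d25:-→d26:-→d27:H5  best=H5
  ? 4.226.67.59  path d0:H2→d1:-→d2:-→d3:-→d4:-→d5:-→d6:-→d7:-  best=H2

== LOOKUPS ==
["H5","H5","H7","H2","H5","H2"]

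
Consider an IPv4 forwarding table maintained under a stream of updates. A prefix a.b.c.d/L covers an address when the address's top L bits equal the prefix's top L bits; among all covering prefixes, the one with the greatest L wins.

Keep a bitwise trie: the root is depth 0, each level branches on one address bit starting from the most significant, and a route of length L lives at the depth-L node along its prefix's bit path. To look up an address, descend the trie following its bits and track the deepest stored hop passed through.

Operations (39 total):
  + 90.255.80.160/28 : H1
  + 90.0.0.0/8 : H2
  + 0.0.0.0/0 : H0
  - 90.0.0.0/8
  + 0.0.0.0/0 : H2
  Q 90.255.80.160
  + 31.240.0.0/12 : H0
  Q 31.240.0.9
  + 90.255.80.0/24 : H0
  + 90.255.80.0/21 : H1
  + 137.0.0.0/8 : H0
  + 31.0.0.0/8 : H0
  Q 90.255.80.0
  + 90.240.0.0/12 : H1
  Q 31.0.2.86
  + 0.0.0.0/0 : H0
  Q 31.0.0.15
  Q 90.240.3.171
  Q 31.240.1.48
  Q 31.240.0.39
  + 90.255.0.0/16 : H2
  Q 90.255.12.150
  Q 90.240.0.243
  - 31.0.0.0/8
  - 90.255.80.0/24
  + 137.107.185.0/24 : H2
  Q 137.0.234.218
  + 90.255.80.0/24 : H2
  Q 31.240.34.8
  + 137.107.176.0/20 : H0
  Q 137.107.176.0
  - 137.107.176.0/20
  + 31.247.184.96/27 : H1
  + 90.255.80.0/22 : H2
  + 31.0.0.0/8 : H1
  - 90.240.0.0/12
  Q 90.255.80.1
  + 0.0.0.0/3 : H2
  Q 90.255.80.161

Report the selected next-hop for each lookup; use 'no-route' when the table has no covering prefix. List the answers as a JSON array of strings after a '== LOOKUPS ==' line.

Trace:
  + 90.255.80.160/28 (H1) depth=28
  + 90.0.0.0/8 (H2) depth=8
  + 0.0.0.0/0 (H0) depth=0
  - 90.0.0.0/8 clear@8
  + 0.0.0.0/0 (H2) depth=0
  Q 90.255.80.160: descend 0101101011111111010100001010 ; hops seen [H2,H1] ; pick H1
  + 31.240.0.0/12 (H0) depth=12
  Q 31.240.0.9: descend 000111111111 ; hops seen [H2,H0] ; pick H0
  + 90.255.80.0/24 (H0) depth=24
  + 90.255.80.0/21 (H1) depth=21
  + 137.0.0.0/8 (H0) depth=8
  + 31.0.0.0/8 (H0) depth=8
  Q 90.255.80.0: descend 010110101111111101010000 ; hops seen [H2,H1,H0] ; pick H0
  + 90.240.0.0/12 (H1) depth=12
  Q 31.0.2.86: descend 00011111 ; hops seen [H2,H0] ; pick H0
  + 0.0.0.0/0 (H0) depth=0
  Q 31.0.0.15: descend 00011111 ; hops seen [H0,H0] ; pick H0
  Q 90.240.3.171: descend 010110101111 ; hops seen [H0,H1] ; pick H1
  Q 31.240.1.48: descend 000111111111 ; hops seen [H0,H0,H0] ; pick H0
  Q 31.240.0.39: descend 000111111111 ; hops seen [H0,H0,H0] ; pick H0
  + 90.255.0.0/16 (H2) depth=16
  Q 90.255.12.150: descend 01011010111111110 ; hops seen [H0,H1,H2] ; pick H2
  Q 90.240.0.243: descend 010110101111 ; hops seen [H0,H1] ; pick H1
  - 31.0.0.0/8 clear@8
  - 90.255.80.0/24 clear@24
  + 137.107.185.0/24 (H2) depth=24
  Q 137.0.234.218: descend 100010010 ; hops seen [H0,H0] ; pick H0
  + 90.255.80.0/24 (H2) depth=24
  Q 31.240.34.8: descend 000111111111 ; hops seen [H0,H0] ; pick H0
  + 137.107.176.0/20 (H0) depth=20
  Q 137.107.176.0: descend 10001001011010111011 ; hops seen [H0,H0,H0] ; pick H0
  - 137.107.176.0/20 clear@20
  + 31.247.184.96/27 (H1) depth=27
  + 90.255.80.0/22 (H2) depth=22
  + 31.0.0.0/8 (H1) depth=8
  - 90.240.0.0/12 clear@12
  Q 90.255.80.1: descend 010110101111111101010000 ; hops seen [H0,H2,H1,H2,H2] ; pick H2
  + 0.0.0.0/3 (H2) depth=3
  Q 90.255.80.161: descend 0101101011111111010100001010 ; hops seen [H0,H2,H1,H2,H2,H1] ; pick H1

== LOOKUPS ==
["H1","H0","H0","H0","H0","H1","H0","H0","H2","H1","H0","H0","H0","H2","H1"]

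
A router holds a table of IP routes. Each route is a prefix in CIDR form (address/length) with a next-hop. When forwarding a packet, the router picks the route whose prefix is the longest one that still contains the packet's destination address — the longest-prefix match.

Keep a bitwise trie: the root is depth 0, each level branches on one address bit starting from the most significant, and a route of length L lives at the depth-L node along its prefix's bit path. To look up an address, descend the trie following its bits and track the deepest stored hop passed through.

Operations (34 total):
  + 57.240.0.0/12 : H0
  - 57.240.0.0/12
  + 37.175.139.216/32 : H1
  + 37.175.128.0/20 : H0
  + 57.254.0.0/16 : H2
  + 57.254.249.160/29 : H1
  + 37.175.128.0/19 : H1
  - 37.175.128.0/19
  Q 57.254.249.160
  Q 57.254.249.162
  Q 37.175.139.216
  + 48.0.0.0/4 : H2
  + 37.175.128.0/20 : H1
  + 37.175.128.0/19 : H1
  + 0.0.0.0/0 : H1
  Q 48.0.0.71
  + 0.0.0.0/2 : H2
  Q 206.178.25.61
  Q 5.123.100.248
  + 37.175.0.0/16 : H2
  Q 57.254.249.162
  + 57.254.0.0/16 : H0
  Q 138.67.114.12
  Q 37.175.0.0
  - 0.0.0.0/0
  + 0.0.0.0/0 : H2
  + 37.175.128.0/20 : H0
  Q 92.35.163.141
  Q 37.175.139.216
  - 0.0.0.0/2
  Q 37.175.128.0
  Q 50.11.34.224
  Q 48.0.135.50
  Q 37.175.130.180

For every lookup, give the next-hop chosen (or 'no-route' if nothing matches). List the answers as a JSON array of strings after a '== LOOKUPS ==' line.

Process each operation:
  add 57.240.0.0/12 -> H0 at depth 12
  del 57.240.0.0/12 (clear depth 12)
  add 37.175.139.216/32 -> H1 at depth 32
  add 37.175.128.0/20 -> H0 at depth 20
  add 57.254.0.0/16 -> H2 at depth 16
  add 57.254.249.160/29 -> H1 at depth 29
  add 37.175.128.0/19 -> H1 at depth 19
  del 37.175.128.0/19 (clear depth 19)
  lookup 57.254.249.160: bits 00111001111111101111100110100 walk d0:-→d1:-→d2:-→d3:-→d4:-→d5:-→d6:-→d7:-→d8:-→d9:-→d10:-→d11:-→d12:-→d13:-→d14:-→d15:-→d16:H2→d17:-→d18:-→d19:-→d20:-→d21:-→d22:-→d23:-→d24:-→d25:-→d26:-→d27:-→d28:-→d29:H1 -> H1
  lookup 57.254.249.162: bits 00111001111111101111100110100 walk d0:-→d1:-→d2:-→d3:-→d4:-→d5:-→d6:-→d7:-→d8:-→d9:-→d10:-→d11:-→d12:-→d13:-→d14:-→d15:-→d16:H2→d17:-→d18:-→d19:-→d20:-→d21:-→d22:-→d23:-→d24:-→d25:-→d26:-→d27:-→d28:-→d29:H1 -> H1
  lookup 37.175.139.216: bits 00100101101011111000101111011000 walk d0:-→d1:-→d2:-→d3:-→d4:-→d5:-→d6:-→d7:-→d8:-→d9:-→d10:-→d11:-→d12:-→d13:-→d14:-→d15:-→d16:-→d17:-→d18:-→d19:-→d20:H0→d21:-→d22:-→d23:-→d24:-→d25:-→d26:-→d27:-→d28:-→d29:-→d30:-→d31:-→d32:H1 -> H1
  add 48.0.0.0/4 -> H2 at depth 4
  add 37.175.128.0/20 -> H1 at depth 20
  add 37.175.128.0/19 -> H1 at depth 19
  add 0.0.0.0/0 -> H1 at depth 0
  lookup 48.0.0.71: bits 0011 walk d0:H1→d1:-→d2:-→d3:-→d4:H2 -> H2
  add 0.0.0.0/2 -> H2 at depth 2
  lookup 206.178.25.61: bits ε walk d0:H1 -> H1
  lookup 5.123.100.248: bits 00 walk d0:H1→d1:-→d2:H2 -> H2
  add 37.175.0.0/16 -> H2 at depth 16
  lookup 57.254.249.162: bits 00111001111111101111100110100 walk d0:H1→d1:-→d2:H2→d3:-→d4:H2→d5:-→d6:-→d7:-→d8:-→d9:-→d10:-→d11:-→d12:-→d13:-→d14:-→d15:-→d16:H2→d17:-→d18:-→d19:-→d20:-→d21:-→d22:-→d23:-→d24:-→d25:-→d26:-→d27:-→d28:-→d29:H1 -> H1
  add 57.254.0.0/16 -> H0 at depth 16
  lookup 138.67.114.12: bits ε walk d0:H1 -> H1
  lookup 37.175.0.0: bits 0010010110101111 walk d0:H1→d1:-→d2:H2→d3:-→d4:-→d5:-→d6:-→d7:-→d8:-→d9:-→d10:-→d11:-→d12:-→d13:-→d14:-→d15:-→d16:H2 -> H2
  del 0.0.0.0/0 (clear depth 0)
  add 0.0.0.0/0 -> H2 at depth 0
  add 37.175.128.0/20 -> H0 at depth 20
  lookup 92.35.163.141: bits 0 walk d0:H2→d1:- -> H2
  lookup 37.175.139.216: bits 00100101101011111000101111011000 walk d0:H2→d1:-→d2:H2→d3:-→d4:-→d5:-→d6:-→d7:-→d8:-→d9:-→d10:-→d11:-→d12:-→d13:-→d14:-→d15:-→d16:H2→d17:-→d18:-→d19:H1→d20:H0→d21:-→d22:-→d23:-→d24:-→d25:-→d26:-→d27:-→d28:-→d29:-→d30:-→d31:-→d32:H1 -> H1
  del 0.0.0.0/2 (clear depth 2)
  lookup 37.175.128.0: bits 00100101101011111000 walk d0:H2→d1:-→d2:-→d3:-→d4:-→d5:-→d6:-→d7:-→d8:-→d9:-→d10:-→d11:-→d12:-→d13:-→d14:-→d15:-→d16:H2→d17:-→d18:-→d19:H1→d20:H0 -> H0
  lookup 50.11.34.224: bits 0011 walk d0:H2→d1:-→d2:-→d3:-→d4:H2 -> H2
  lookup 48.0.135.50: bits 0011 walk d0:H2→d1:-→d2:-→d3:-→d4:H2 -> H2
  lookup 37.175.130.180: bits 00100101101011111000 walk d0:H2→d1:-→d2:-→d3:-→d4:-→d5:-→d6:-→d7:-→d8:-→d9:-→d10:-→d11:-→d12:-→d13:-→d14:-→d15:-→d16:H2→d17:-→d18:-→d19:H1→d20:H0 -> H0

== LOOKUPS ==
["H1","H1","H1","H2","H1","H2","H1","H1","H2","H2","H1","H0","H2","H2","H0"]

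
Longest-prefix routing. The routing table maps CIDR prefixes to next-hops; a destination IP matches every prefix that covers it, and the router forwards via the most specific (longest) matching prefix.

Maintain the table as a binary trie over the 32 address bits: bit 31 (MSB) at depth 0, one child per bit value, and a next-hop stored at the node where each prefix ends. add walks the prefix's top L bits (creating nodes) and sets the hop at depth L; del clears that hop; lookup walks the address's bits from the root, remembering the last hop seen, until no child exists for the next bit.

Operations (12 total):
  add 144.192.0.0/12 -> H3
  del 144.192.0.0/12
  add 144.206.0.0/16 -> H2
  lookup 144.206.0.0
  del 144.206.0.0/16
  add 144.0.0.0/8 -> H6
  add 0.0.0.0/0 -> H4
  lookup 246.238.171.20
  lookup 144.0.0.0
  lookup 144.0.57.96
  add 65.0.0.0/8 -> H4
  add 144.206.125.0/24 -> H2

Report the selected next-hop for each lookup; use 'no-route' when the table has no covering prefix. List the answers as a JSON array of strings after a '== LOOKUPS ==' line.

Apply in order:
  add 144.192.0.0/12 -> H3 at depth 12
  - 144.192.0.0/12 clear@12
  add 144.206.0.0/16 -> H2 at depth 16
  lookup 144.206.0.0: bits 1001000011001110 walk d0:-→d1:-→d2:-→d3:-→d4:-→d5:-→d6:-→d7:-→d8:-→d9:-→d10:-→d11:-→d12:-→d13:-→d14:-→d15:-→d16:H2 -> H2
  - 144.206.0.0/16 clear@16
  add 144.0.0.0/8 -> H6 at depth 8
  add 0.0.0.0/0 -> H4 at depth 0
  lookup 246.238.171.20: bits 1 walk d0:H4→d1:- -> H4
  lookup 144.0.0.0: bits 10010000 walk d0:H4→d1:-→d2:-→d3:-→d4:-→d5:-→d6:-→d7:-→d8:H6 -> H6
  lookup 144.0.57.96: bits 10010000 walk d0:H4→d1:-→d2:-→d3:-→d4:-→d5:-→d6:-→d7:-→d8:H6 -> H6
  add 65.0.0.0/8 -> H4 at depth 8
  add 144.206.125.0/24 -> H2 at depth 24

== LOOKUPS ==
["H2","H4","H6","H6"]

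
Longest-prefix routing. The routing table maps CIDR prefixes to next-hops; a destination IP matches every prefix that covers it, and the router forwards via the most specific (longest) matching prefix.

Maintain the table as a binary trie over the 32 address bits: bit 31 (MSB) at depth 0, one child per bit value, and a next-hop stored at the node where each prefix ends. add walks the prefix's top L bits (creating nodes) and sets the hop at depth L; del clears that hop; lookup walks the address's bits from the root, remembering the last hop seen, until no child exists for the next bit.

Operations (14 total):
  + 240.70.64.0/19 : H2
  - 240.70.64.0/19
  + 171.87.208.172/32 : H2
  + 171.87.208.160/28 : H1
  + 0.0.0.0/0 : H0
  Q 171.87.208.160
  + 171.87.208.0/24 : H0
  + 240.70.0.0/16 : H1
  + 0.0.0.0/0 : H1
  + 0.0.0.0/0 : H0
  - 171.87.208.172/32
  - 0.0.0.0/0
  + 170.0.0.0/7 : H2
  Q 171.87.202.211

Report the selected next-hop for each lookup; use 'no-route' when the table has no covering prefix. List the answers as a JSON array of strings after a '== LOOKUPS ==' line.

Process each operation:
  add 240.70.64.0/19 -> H2 at depth 19
  - 240.70.64.0/19 clear@19
  add 171.87.208.172/32 -> H2 at depth 32
  add 171.87.208.160/28 -> H1 at depth 28
  add 0.0.0.0/0 -> H0 at depth 0
  ? 171.87.208.160  path d0:H0→d1:-→d2:-→d3:-→d4:-→d5:-→d6:-→d7:-→d8:-→d9:-→d10:-→d11:-→d12:-→d13:-→d14:-→d15:-→d16:-→d17:-→d18:-→d19:-→d20:-→d21:-→d22:-→d23:-→d24:-→d25:-→d26:-→d27:-→d28:H1  best=H1
  add 171.87.208.0/24 -> H0 at depth 24
  add 240.70.0.0/16 -> H1 at depth 16
  add 0.0.0.0/0 -> H1 at depth 0
  add 0.0.0.0/0 -> H0 at depth 0
  - 171.87.208.172/32 clear@32
  - 0.0.0.0/0 clear@0
  add 170.0.0.0/7 -> H2 at depth 7
  ? 171.87.202.211  path d0:-→d1:-→d2:-→d3:-→d4:-→d5:-→d6:-→d7:H2→d8:-→d9:-→d10:-→d11:-→d12:-→d13:-→d14:-→d15:-→d16:-→d17:-→d18:-→d19:-  best=H2

== LOOKUPS ==
["H1","H2"]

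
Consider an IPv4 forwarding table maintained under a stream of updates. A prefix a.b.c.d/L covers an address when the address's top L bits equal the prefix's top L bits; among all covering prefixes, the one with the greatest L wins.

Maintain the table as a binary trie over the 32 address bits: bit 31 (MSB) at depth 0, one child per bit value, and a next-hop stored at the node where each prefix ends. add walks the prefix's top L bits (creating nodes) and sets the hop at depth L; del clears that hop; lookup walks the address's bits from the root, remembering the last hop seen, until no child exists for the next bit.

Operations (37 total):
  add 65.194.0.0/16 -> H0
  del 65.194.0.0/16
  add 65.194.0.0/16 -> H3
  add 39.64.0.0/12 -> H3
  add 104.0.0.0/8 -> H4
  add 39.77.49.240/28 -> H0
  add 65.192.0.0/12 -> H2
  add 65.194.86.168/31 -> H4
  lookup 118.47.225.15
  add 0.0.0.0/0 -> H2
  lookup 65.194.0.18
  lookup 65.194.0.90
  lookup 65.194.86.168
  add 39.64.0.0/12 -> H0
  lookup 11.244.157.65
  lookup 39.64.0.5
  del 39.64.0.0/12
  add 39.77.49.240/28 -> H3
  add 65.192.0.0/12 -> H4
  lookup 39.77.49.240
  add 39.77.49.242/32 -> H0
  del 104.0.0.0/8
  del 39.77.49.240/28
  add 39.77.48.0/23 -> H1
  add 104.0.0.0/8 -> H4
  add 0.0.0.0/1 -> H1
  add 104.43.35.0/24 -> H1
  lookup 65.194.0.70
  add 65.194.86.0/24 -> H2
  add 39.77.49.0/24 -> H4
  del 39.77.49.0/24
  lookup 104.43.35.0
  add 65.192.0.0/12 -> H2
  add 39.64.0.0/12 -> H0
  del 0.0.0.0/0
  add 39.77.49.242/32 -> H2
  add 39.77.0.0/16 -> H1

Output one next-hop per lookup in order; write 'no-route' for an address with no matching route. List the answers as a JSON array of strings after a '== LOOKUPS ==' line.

Process each operation:
  add 65.194.0.0/16 -> H0 at depth 16
  del 65.194.0.0/16 (clear depth 16)
  add 65.194.0.0/16 -> H3 at depth 16
  add 39.64.0.0/12 -> H3 at depth 12
  add 104.0.0.0/8 -> H4 at depth 8
  add 39.77.49.240/28 -> H0 at depth 28
  add 65.192.0.0/12 -> H2 at depth 12
  add 65.194.86.168/31 -> H4 at depth 31
  lookup 118.47.225.15: bits 011 walk d0:-→d1:-→d2:-→d3:- -> no-route
  add 0.0.0.0/0 -> H2 at depth 0
  lookup 65.194.0.18: bits 01000001110000100 walk d0:H2→d1:-→d2:-→d3:-→d4:-→d5:-→d6:-→d7:-→d8:-→d9:-→d10:-→d11:-→d12:H2→d13:-→d14:-→d15:-→d16:H3→d17:- -> H3
  lookup 65.194.0.90: bits 01000001110000100 walk d0:H2→d1:-→d2:-→d3:-→d4:-→d5:-→d6:-→d7:-→d8:-→d9:-→d10:-→d11:-→d12:H2→d13:-→d14:-→d15:-→d16:H3→d17:- -> H3
  lookup 65.194.86.168: bits 0100000111000010010101101010100 walk d0:H2→d1:-→d2:-→d3:-→d4:-→d5:-→d6:-→d7:-→d8:-→d9:-→d10:-→d11:-→d12:H2→d13:-→d14:-→d15:-→d16:H3→d17:-→d18:-→d19:-→d20:-→d21:-→d22:-→d23:-→d24:-→d25:-→d26:-→d27:-→d28:-→d29:-→d30:-→d31:H4 -> H4
  add 39.64.0.0/12 -> H0 at depth 12
  lookup 11.244.157.65: bits 00 walk d0:H2→d1:-→d2:- -> H2
  lookup 39.64.0.5: bits 001001110100 walk d0:H2→d1:-→d2:-→d3:-→d4:-→d5:-→d6:-→d7:-→d8:-→d9:-→d10:-→d11:-→d12:H0 -> H0
  del 39.64.0.0/12 (clear depth 12)
  add 39.77.49.240/28 -> H3 at depth 28
  add 65.192.0.0/12 -> H4 at depth 12
  lookup 39.77.49.240: bits 0010011101001101001100011111 walk d0:H2→d1:-→d2:-→d3:-→d4:-→d5:-→d6:-→d7:-→d8:-→d9:-→d10:-→d11:-→d12:-→d13:-→d14:-→d15:-→d16:-→d17:-→d18:-→d19:-→d20:-→d21:-→d22:-→d23:-→d24:-→d25:-→d26:-→d27:-→d28:H3 -> H3
  add 39.77.49.242/32 -> H0 at depth 32
  del 104.0.0.0/8 (clear depth 8)
  del 39.77.49.240/28 (clear depth 28)
  add 39.77.48.0/23 -> H1 at depth 23
  add 104.0.0.0/8 -> H4 at depth 8
  add 0.0.0.0/1 -> H1 at depth 1
  add 104.43.35.0/24 -> H1 at depth 24
  lookup 65.194.0.70: bits 01000001110000100 walk d0:H2→d1:H1→d2:-→d3:-→d4:-→d5:-→d6:-→d7:-→d8:-→d9:-→d10:-→d11:-→d12:H4→d13:-→d14:-→d15:-→d16:H3→d17:- -> H3
  add 65.194.86.0/24 -> H2 at depth 24
  add 39.77.49.0/24 -> H4 at depth 24
  del 39.77.49.0/24 (clear depth 24)
  lookup 104.43.35.0: bits 011010000010101100100011 walk d0:H2→d1:H1→d2:-→d3:-→d4:-→d5:-→d6:-→d7:-→d8:H4→d9:-→d10:-→d11:-→d12:-→d13:-→d14:-→d15:-→d16:-→d17:-→d18:-→d19:-→d20:-→d21:-→d22:-→d23:-→d24:H1 -> H1
  add 65.192.0.0/12 -> H2 at depth 12
  add 39.64.0.0/12 -> H0 at depth 12
  del 0.0.0.0/0 (clear depth 0)
  add 39.77.49.242/32 -> H2 at depth 32
  add 39.77.0.0/16 -> H1 at depth 16

== LOOKUPS ==
["no-route","H3","H3","H4","H2","H0","H3","H3","H1"]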